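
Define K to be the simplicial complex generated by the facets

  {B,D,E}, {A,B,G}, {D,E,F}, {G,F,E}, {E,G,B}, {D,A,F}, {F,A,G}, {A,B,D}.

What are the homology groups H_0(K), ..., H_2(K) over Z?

H_0 = Z,  H_1 = 0,  H_2 = Z.

We work with the vertex ordering A < B < D < E < F < G. The simplices of K, each written with vertices in increasing order, are:

  0-simplices (6): A, B, D, E, F, G
  1-simplices (12): AB, AD, AF, AG, BD, BE, BG, DE, DF, EF, EG, FG
  2-simplices (8): ABD, ABG, ADF, AFG, BDE, BEG, DEF, EFG

so the chain groups are C_0 ≅ Z^6, C_1 ≅ Z^12, C_2 ≅ Z^8.

∂_1: C_1 → C_0 is given by ∂[p,q] = [q] − [p].
The resulting 6×12 matrix has rank 5, and its Smith normal form has invariant factors (1,1,1,1,1).

Boundary ∂_2: C_2 → C_1 maps a triangle to the signed sum of its edges. For instance
  ∂AFG = FG − AG + AF,
  ∂BDE = DE − BE + BD.
The resulting 12×8 matrix has rank 7, and its Smith normal form has invariant factors (1,1,1,1,1,1,1).

Reading off H_k = ker ∂_k / im ∂_{k+1}:

  H_0: rank C_0 − rank ∂_1 = 6 − 5 = 1, and the invariant factors of ∂_1 are all 1, so H_0 ≅ Z.
  H_1: rank ker ∂_1 − rank ∂_2 = (12 − 5) − 7 = 0, and the invariant factors of ∂_2 are all 1, so H_1 ≅ 0.
  H_2: rank ker ∂_2 − rank ∂_3 = (8 − 7) − 0 = 1, and there is no ∂_3, so H_2 ≅ Z.

(K is a triangulation of the 2-sphere S^2.)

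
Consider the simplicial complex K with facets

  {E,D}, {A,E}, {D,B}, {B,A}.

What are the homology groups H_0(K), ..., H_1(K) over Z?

H_0 = Z,  H_1 = Z.

Take the total order A < B < D < E on the vertex set. Then K (dimension 1) consists of the simplices:

  0-simplices (4): A, B, D, E
  1-simplices (4): AB, AE, BD, DE

so the chain groups are C_0 ≅ Z^4, C_1 ≅ Z^4.

The boundary map ∂_1: C_1 → C_0 sends each edge [p,q] (with p < q) to q − p. For instance
  ∂BD = D − B.
The 4×4 boundary matrix has rank 3 and Smith normal form diag(1,1,1).

Computing H_k = (kernel of ∂_k) / (image of ∂_{k+1}):

  H_0: rank C_0 − rank ∂_1 = 4 − 3 = 1, and the invariant factors of ∂_1 are all 1, so H_0 ≅ Z.
  H_1: rank ker ∂_1 − rank ∂_2 = (4 − 3) − 0 = 1, and there is no ∂_2, so H_1 ≅ Z.

As a check, the Euler characteristic is 4 − 4 = 0, which agrees with 1 − 1 = 0.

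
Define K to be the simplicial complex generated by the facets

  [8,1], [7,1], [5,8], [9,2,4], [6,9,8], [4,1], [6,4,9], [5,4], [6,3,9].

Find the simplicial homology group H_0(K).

H_0 ≅ Z.

Fix the vertex order 1 < 2 < 3 < 4 < 5 < 6 < 7 < 8 < 9 and write every simplex with vertices in increasing order. Then dim K = 2 and the simplices of K are:

  0-simplices (9): [1], [2], [3], [4], [5], [6], [7], [8], [9]
  1-simplices (14): [1,4], [1,7], [1,8], [2,4], [2,9], [3,6], [3,9], [4,5], [4,6], [4,9], [5,8], [6,8], [6,9], [8,9]
  2-simplices (4): [2,4,9], [3,6,9], [4,6,9], [6,8,9]

giving chain groups C_0 ≅ Z^9, C_1 ≅ Z^14, C_2 ≅ Z^4.

The boundary map ∂_1: C_1 → C_0 sends each edge [p,q] (with p < q) to q − p. For instance
  ∂[4,6] = [6] − [4].
This gives a 9×14 integer matrix of rank 8; reducing to Smith normal form yields diagonal entries (1,1,1,1,1,1,1,1).

∂_2: C_2 → C_1 sends each 2-simplex [p,q,r] to [q,r] − [p,r] + [p,q]. For instance
  ∂[3,6,9] = [6,9] − [3,9] + [3,6],
  ∂[4,6,9] = [6,9] − [4,9] + [4,6].
This gives a 14×4 integer matrix of rank 4; reducing to Smith normal form yields diagonal entries (1,1,1,1).

From H_k ≅ ker(∂_k) / im(∂_{k+1}) we obtain:

  H_0: rank C_0 − rank ∂_1 = 9 − 8 = 1, and the invariant factors of ∂_1 are all 1, so H_0 ≅ Z.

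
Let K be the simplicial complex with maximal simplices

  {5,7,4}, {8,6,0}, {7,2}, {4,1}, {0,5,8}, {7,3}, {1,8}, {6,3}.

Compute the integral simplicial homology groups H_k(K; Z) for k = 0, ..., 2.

H_0 ≅ Z,  H_1 ≅ Z^2,  H_2 = 0.

Take the total order 0 < 1 < 2 < 3 < 4 < 5 < 6 < 7 < 8 on the vertex set. Then K (dimension 2) consists of the simplices:

  0-simplices (9): [0], [1], [2], [3], [4], [5], [6], [7], [8]
  1-simplices (13): [0,5], [0,6], [0,8], [1,4], [1,8], [2,7], [3,6], [3,7], [4,5], [4,7], [5,7], [5,8], [6,8]
  2-simplices (3): [0,5,8], [0,6,8], [4,5,7]

Hence C_0 ≅ Z^9, C_1 ≅ Z^13, C_2 ≅ Z^3.

Boundary ∂_1: C_1 → C_0 is given by ∂[p,q] = [q] − [p]. For instance
  ∂[1,8] = [8] − [1].
The 9×13 boundary matrix has rank 8 and Smith normal form diag(1,1,1,1,1,1,1,1).

Boundary ∂_2: C_2 → C_1 sends each 2-simplex [p,q,r] to [q,r] − [p,r] + [p,q]. For instance
  ∂[0,6,8] = [6,8] − [0,8] + [0,6],
  ∂[4,5,7] = [5,7] − [4,7] + [4,5].
The 13×3 boundary matrix has rank 3 and Smith normal form diag(1,1,1).

From H_k ≅ ker(∂_k) / im(∂_{k+1}) we obtain:

  H_0: rank C_0 − rank ∂_1 = 9 − 8 = 1, and the invariant factors of ∂_1 are all 1, so H_0 = Z.
  H_1: rank ker ∂_1 − rank ∂_2 = (13 − 8) − 3 = 2, and the invariant factors of ∂_2 are all 1, so H_1 = Z^2.
  H_2: rank ker ∂_2 − rank ∂_3 = (3 − 3) − 0 = 0, and there is no ∂_3, so H_2 = 0.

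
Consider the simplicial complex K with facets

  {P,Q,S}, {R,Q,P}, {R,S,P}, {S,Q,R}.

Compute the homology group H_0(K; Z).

Fix the vertex order P < Q < R < S and write every simplex with vertices in increasing order. Then dim K = 2 and the simplices of K are:

  0-simplices (4): P, Q, R, S
  1-simplices (6): PQ, PR, PS, QR, QS, RS
  2-simplices (4): PQR, PQS, PRS, QRS

so the chain groups are C_0 ≅ Z^4, C_1 ≅ Z^6, C_2 ≅ Z^4.

The boundary map ∂_1: C_1 → C_0 maps an edge to its endpoints' difference, ∂[p,q] = q − p. For instance
  ∂PR = R − P.
The 4×6 boundary matrix has rank 3 and Smith normal form diag(1,1,1).

Boundary ∂_2: C_2 → C_1 acts by ∂[p,q,r] = [q,r] − [p,r] + [p,q]. For instance
  ∂PRS = RS − PS + PR,
  ∂PQR = QR − PR + PQ.
The 6×4 boundary matrix has rank 3 and Smith normal form diag(1,1,1).

Reading off H_k = ker ∂_k / im ∂_{k+1}:

  H_0: rank C_0 − rank ∂_1 = 4 − 3 = 1, and the invariant factors of ∂_1 are all 1, so H_0 ≅ Z.

(K is a triangulation of the 2-sphere S^2.)

H_0 = Z.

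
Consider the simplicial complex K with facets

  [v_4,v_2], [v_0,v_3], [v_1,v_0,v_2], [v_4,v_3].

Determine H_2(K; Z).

H_2 ≅ 0.

We work with the vertex ordering v_0 < v_1 < v_2 < v_3 < v_4. The simplices of K, each written with vertices in increasing order, are:

  0-simplices (5): [v_0], [v_1], [v_2], [v_3], [v_4]
  1-simplices (6): [v_0,v_1], [v_0,v_2], [v_0,v_3], [v_1,v_2], [v_2,v_4], [v_3,v_4]
  2-simplices (1): [v_0,v_1,v_2]

Hence C_0 ≅ Z^5, C_1 ≅ Z^6, C_2 ≅ Z^1.

Boundary ∂_1: C_1 → C_0 maps an edge to its endpoints' difference, ∂[p,q] = q − p. For instance
  ∂[v_2,v_4] = [v_4] − [v_2].
This gives a 5×6 integer matrix of rank 4; reducing to Smith normal form yields diagonal entries (1,1,1,1).

The boundary map ∂_2: C_2 → C_1 maps a triangle to the signed sum of its edges. For instance
  ∂[v_0,v_1,v_2] = [v_1,v_2] − [v_0,v_2] + [v_0,v_1].
The resulting 6×1 matrix has rank 1, and its Smith normal form has invariant factors (1).

Reading off H_k = ker ∂_k / im ∂_{k+1}:

  H_2: rank ker ∂_2 − rank ∂_3 = (1 − 1) − 0 = 0, and there is no ∂_3, so H_2 ≅ 0.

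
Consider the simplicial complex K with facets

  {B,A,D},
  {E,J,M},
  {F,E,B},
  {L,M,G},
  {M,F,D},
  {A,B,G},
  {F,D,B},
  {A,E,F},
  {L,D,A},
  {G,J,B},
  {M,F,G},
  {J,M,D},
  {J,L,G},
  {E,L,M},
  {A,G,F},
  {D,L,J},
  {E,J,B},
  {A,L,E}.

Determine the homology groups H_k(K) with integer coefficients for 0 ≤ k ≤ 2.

H_0 ≅ Z,  H_1 ≅ Z ⊕ Z_2,  H_2 = 0.

We work with the vertex ordering A < B < D < E < F < G < J < L < M. The simplices of K, each written with vertices in increasing order, are:

  0-simplices (9): A, B, D, E, F, G, J, L, M
  1-simplices (27): AB, AD, AE, AF, AG, AL, BD, BE, BF, BG, BJ, DF, DJ, DL, DM, EF, EJ, EL, EM, FG, FM, GJ, GL, GM, JL, JM, LM
  2-simplices (18): ABD, ABG, ADL, AEF, AEL, AFG, BDF, BEF, BEJ, BGJ, DFM, DJL, DJM, EJM, ELM, FGM, GJL, GLM

so the chain groups are C_0 ≅ Z^9, C_1 ≅ Z^27, C_2 ≅ Z^18.

The boundary map ∂_1: C_1 → C_0 maps an edge to its endpoints' difference, ∂[p,q] = q − p. For instance
  ∂BF = F − B.
This gives a 9×27 integer matrix of rank 8; reducing to Smith normal form yields diagonal entries (1,1,1,1,1,1,1,1).

Boundary ∂_2: C_2 → C_1 acts by ∂[p,q,r] = [q,r] − [p,r] + [p,q]. For instance
  ∂BDF = DF − BF + BD,
  ∂ABG = BG − AG + AB.
The 27×18 boundary matrix has rank 18 and Smith normal form diag(1,1,1,1,1,1,1,1,1,1,1,1,1,1,1,1,1,2).

Reading off H_k = ker ∂_k / im ∂_{k+1}:

  H_0: rank C_0 − rank ∂_1 = 9 − 8 = 1, and the invariant factors of ∂_1 are all 1, so H_0 ≅ Z.
  H_1: rank ker ∂_1 − rank ∂_2 = (27 − 8) − 18 = 1, and ∂_2 has invariant factor 2 > 1, so H_1 ≅ Z ⊕ Z_2.
  H_2: rank ker ∂_2 − rank ∂_3 = (18 − 18) − 0 = 0, and there is no ∂_3, so H_2 ≅ 0.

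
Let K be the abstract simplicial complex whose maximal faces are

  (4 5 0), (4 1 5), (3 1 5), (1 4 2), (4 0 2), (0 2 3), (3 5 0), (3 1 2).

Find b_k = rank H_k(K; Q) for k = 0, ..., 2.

K has 6 vertices, 12 edges, 8 triangles.
rank ∂_0 = 0, rank ∂_1 = 5 ⇒ b_0 = 6 − 0 − 5 = 1; all invariant factors of ∂_1 are 1 so no torsion. So H_0 = Z.
rank ∂_1 = 5, rank ∂_2 = 7 ⇒ b_1 = 12 − 5 − 7 = 0; all invariant factors of ∂_2 are 1 so no torsion. So H_1 = 0.
rank ∂_2 = 7, rank ∂_3 = 0 ⇒ b_2 = 8 − 7 − 0 = 1. So H_2 = Z.

b_0 = 1, b_1 = 0, b_2 = 1.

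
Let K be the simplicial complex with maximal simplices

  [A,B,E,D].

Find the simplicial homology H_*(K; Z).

We work with the vertex ordering A < B < D < E. The simplices of K, each written with vertices in increasing order, are:

  0-simplices (4): A, B, D, E
  1-simplices (6): AB, AD, AE, BD, BE, DE
  2-simplices (4): ABD, ABE, ADE, BDE
  3-simplices (1): ABDE

giving chain groups C_0 ≅ Z^4, C_1 ≅ Z^6, C_2 ≅ Z^4, C_3 ≅ Z^1.

∂_1: C_1 → C_0 maps an edge to its endpoints' difference, ∂[p,q] = q − p.
The resulting 4×6 matrix has rank 3, and its Smith normal form has invariant factors (1,1,1).

Boundary ∂_2: C_2 → C_1 sends each 2-simplex [p,q,r] to [q,r] − [p,r] + [p,q]. For instance
  ∂ADE = DE − AE + AD,
  ∂ABE = BE − AE + AB.
The 6×4 boundary matrix has rank 3 and Smith normal form diag(1,1,1).

∂_3: C_3 → C_2 sends each 3-simplex σ to the alternating sum Σ_i (−1)^i (σ with its i-th vertex removed). For instance
  ∂ABDE = BDE − ADE + ABE − ABD.
The 4×1 boundary matrix has rank 1 and Smith normal form diag(1).

Now H_k = ker ∂_k / im ∂_{k+1}, so:

  H_0: rank C_0 − rank ∂_1 = 4 − 3 = 1, and the invariant factors of ∂_1 are all 1, so H_0 = Z.
  H_1: rank ker ∂_1 − rank ∂_2 = (6 − 3) − 3 = 0, and the invariant factors of ∂_2 are all 1, so H_1 = 0.
  H_2: rank ker ∂_2 − rank ∂_3 = (4 − 3) − 1 = 0, and the invariant factors of ∂_3 are all 1, so H_2 = 0.
  H_3: rank ker ∂_3 − rank ∂_4 = (1 − 1) − 0 = 0, and there is no ∂_4, so H_3 = 0.

H_0 = Z,  H_1 = 0,  H_2 = 0,  H_3 = 0.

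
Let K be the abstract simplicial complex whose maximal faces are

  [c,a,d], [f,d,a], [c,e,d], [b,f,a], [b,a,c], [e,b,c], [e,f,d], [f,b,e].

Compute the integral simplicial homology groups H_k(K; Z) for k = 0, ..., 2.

Take the total order a < b < c < d < e < f on the vertex set. Then K (dimension 2) consists of the simplices:

  0-simplices (6): a, b, c, d, e, f
  1-simplices (12): ab, ac, ad, af, bc, be, bf, cd, ce, de, df, ef
  2-simplices (8): abc, abf, acd, adf, bce, bef, cde, def

so the chain groups are C_0 ≅ Z^6, C_1 ≅ Z^12, C_2 ≅ Z^8.

Boundary ∂_1: C_1 → C_0 is given by ∂[p,q] = [q] − [p]. For instance
  ∂af = f − a.
The resulting 6×12 matrix has rank 5, and its Smith normal form has invariant factors (1,1,1,1,1).

The boundary map ∂_2: C_2 → C_1 sends each 2-simplex [p,q,r] to [q,r] − [p,r] + [p,q]. For instance
  ∂adf = df − af + ad,
  ∂acd = cd − ad + ac.
This gives a 12×8 integer matrix of rank 7; reducing to Smith normal form yields diagonal entries (1,1,1,1,1,1,1).

From H_k ≅ ker(∂_k) / im(∂_{k+1}) we obtain:

  H_0: rank C_0 − rank ∂_1 = 6 − 5 = 1, and the invariant factors of ∂_1 are all 1, so H_0 = Z.
  H_1: rank ker ∂_1 − rank ∂_2 = (12 − 5) − 7 = 0, and the invariant factors of ∂_2 are all 1, so H_1 = 0.
  H_2: rank ker ∂_2 − rank ∂_3 = (8 − 7) − 0 = 1, and there is no ∂_3, so H_2 = Z.

(K is a triangulation of the 2-sphere S^2.)

H_0 ≅ Z,  H_1 = 0,  H_2 ≅ Z.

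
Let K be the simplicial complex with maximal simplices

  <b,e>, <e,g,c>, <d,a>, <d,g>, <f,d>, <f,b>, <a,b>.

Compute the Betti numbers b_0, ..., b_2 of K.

Order the vertices as a < b < c < d < e < f < g. Listing each simplex with vertices in this order, K has dimension 2 with simplices:

  0-simplices (7): a, b, c, d, e, f, g
  1-simplices (9): ab, ad, be, bf, ce, cg, df, dg, eg
  2-simplices (1): ceg

giving chain groups C_0 ≅ Z^7, C_1 ≅ Z^9, C_2 ≅ Z^1.

Boundary ∂_1: C_1 → C_0 is given by ∂[p,q] = [q] − [p]. For instance
  ∂ab = b − a.
The resulting 7×9 matrix has rank 6, and its Smith normal form has invariant factors (1,1,1,1,1,1).

∂_2: C_2 → C_1 sends each 2-simplex [p,q,r] to [q,r] − [p,r] + [p,q]. For instance
  ∂ceg = eg − cg + ce.
This gives a 9×1 integer matrix of rank 1; reducing to Smith normal form yields diagonal entries (1).

From H_k ≅ ker(∂_k) / im(∂_{k+1}) we obtain:

  H_0: rank C_0 − rank ∂_1 = 7 − 6 = 1, and the invariant factors of ∂_1 are all 1, so H_0 ≅ Z.
  H_1: rank ker ∂_1 − rank ∂_2 = (9 − 6) − 1 = 2, and the invariant factors of ∂_2 are all 1, so H_1 ≅ Z^2.
  H_2: rank ker ∂_2 − rank ∂_3 = (1 − 1) − 0 = 0, and there is no ∂_3, so H_2 ≅ 0.

As a check, the Euler characteristic is 7 − 9 + 1 = -1, which agrees with 1 − 2 + 0 = -1.

Hence the Betti numbers are b_0 = 1, b_1 = 2, b_2 = 0.

b_0 = 1, b_1 = 2, b_2 = 0.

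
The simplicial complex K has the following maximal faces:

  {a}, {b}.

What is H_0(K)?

Order the vertices as a < b. Listing each simplex with vertices in this order, K has dimension 0 with simplices:

  0-simplices (2): a, b

Hence C_0 ≅ Z^2.

Now H_k = ker ∂_k / im ∂_{k+1}, so:

  H_0: rank C_0 − rank ∂_1 = 2 − 0 = 2, and there is no ∂_1, so H_0 ≅ Z^2.

H_0 = Z^2.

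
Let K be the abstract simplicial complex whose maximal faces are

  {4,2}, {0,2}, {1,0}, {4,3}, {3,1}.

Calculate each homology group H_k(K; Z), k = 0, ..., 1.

H_0 ≅ Z,  H_1 ≅ Z.

Take the total order 0 < 1 < 2 < 3 < 4 on the vertex set. Then K (dimension 1) consists of the simplices:

  0-simplices (5): [0], [1], [2], [3], [4]
  1-simplices (5): [0,1], [0,2], [1,3], [2,4], [3,4]

Hence C_0 ≅ Z^5, C_1 ≅ Z^5.

The boundary map ∂_1: C_1 → C_0 maps an edge to its endpoints' difference, ∂[p,q] = q − p. For instance
  ∂[1,3] = [3] − [1].
The 5×5 boundary matrix has rank 4 and Smith normal form diag(1,1,1,1).

Computing H_k = (kernel of ∂_k) / (image of ∂_{k+1}):

  H_0: rank C_0 − rank ∂_1 = 5 − 4 = 1, and the invariant factors of ∂_1 are all 1, so H_0 ≅ Z.
  H_1: rank ker ∂_1 − rank ∂_2 = (5 − 4) − 0 = 1, and there is no ∂_2, so H_1 ≅ Z.

(K is a triangulation of the circle S^1.)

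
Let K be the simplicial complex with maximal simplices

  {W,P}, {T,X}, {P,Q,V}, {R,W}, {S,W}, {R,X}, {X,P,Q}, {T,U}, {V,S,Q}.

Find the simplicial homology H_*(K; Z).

H_0 = Z,  H_1 = Z^2,  H_2 = 0.

Order the vertices as P < Q < R < S < T < U < V < W < X. Listing each simplex with vertices in this order, K has dimension 2 with simplices:

  0-simplices (9): P, Q, R, S, T, U, V, W, X
  1-simplices (13): PQ, PV, PW, PX, QS, QV, QX, RW, RX, SV, SW, TU, TX
  2-simplices (3): PQV, PQX, QSV

so the chain groups are C_0 ≅ Z^9, C_1 ≅ Z^13, C_2 ≅ Z^3.

Boundary ∂_1: C_1 → C_0 is given by ∂[p,q] = [q] − [p]. For instance
  ∂PW = W − P.
The resulting 9×13 matrix has rank 8, and its Smith normal form has invariant factors (1,1,1,1,1,1,1,1).

∂_2: C_2 → C_1 acts by ∂[p,q,r] = [q,r] − [p,r] + [p,q]. For instance
  ∂PQV = QV − PV + PQ,
  ∂PQX = QX − PX + PQ.
This gives a 13×3 integer matrix of rank 3; reducing to Smith normal form yields diagonal entries (1,1,1).

Reading off H_k = ker ∂_k / im ∂_{k+1}:

  H_0: rank C_0 − rank ∂_1 = 9 − 8 = 1, and the invariant factors of ∂_1 are all 1, so H_0 ≅ Z.
  H_1: rank ker ∂_1 − rank ∂_2 = (13 − 8) − 3 = 2, and the invariant factors of ∂_2 are all 1, so H_1 ≅ Z^2.
  H_2: rank ker ∂_2 − rank ∂_3 = (3 − 3) − 0 = 0, and there is no ∂_3, so H_2 ≅ 0.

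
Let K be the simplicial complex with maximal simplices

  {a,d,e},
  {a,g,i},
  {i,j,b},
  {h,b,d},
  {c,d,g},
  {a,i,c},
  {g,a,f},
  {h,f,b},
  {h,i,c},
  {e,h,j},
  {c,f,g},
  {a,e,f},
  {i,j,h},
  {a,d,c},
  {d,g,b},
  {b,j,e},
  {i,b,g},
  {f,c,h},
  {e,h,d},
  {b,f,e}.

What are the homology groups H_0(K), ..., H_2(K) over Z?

H_0 = Z,  H_1 = Z ⊕ Z/2,  H_2 = 0.

We work with the vertex ordering a < b < c < d < e < f < g < h < i < j. The simplices of K, each written with vertices in increasing order, are:

  0-simplices (10): a, b, c, d, e, f, g, h, i, j
  1-simplices (30): ac, ad, ae, af, ag, ai, bd, be, bf, bg, bh, bi, bj, cd, cf, cg, ch, ci, de, dg, dh, ef, eh, ej, fg, fh, gi, hi, hj, ij
  2-simplices (20): acd, aci, ade, aef, afg, agi, bdg, bdh, bef, bej, bfh, bgi, bij, cdg, cfg, cfh, chi, deh, ehj, hij

Hence C_0 ≅ Z^10, C_1 ≅ Z^30, C_2 ≅ Z^20.

Boundary ∂_1: C_1 → C_0 is given by ∂[p,q] = [q] − [p]. For instance
  ∂bg = g − b.
This gives a 10×30 integer matrix of rank 9; reducing to Smith normal form yields diagonal entries (1,1,1,1,1,1,1,1,1).

The boundary map ∂_2: C_2 → C_1 sends each 2-simplex [p,q,r] to [q,r] − [p,r] + [p,q]. For instance
  ∂bej = ej − bj + be,
  ∂agi = gi − ai + ag.
As a 30×20 matrix over Z this has rank 20, with invariant factors (1,1,1,1,1,1,1,1,1,1,1,1,1,1,1,1,1,1,1,2).

Reading off H_k = ker ∂_k / im ∂_{k+1}:

  H_0: rank C_0 − rank ∂_1 = 10 − 9 = 1, and the invariant factors of ∂_1 are all 1, so H_0 ≅ Z.
  H_1: rank ker ∂_1 − rank ∂_2 = (30 − 9) − 20 = 1, and ∂_2 has invariant factor 2 > 1, so H_1 ≅ Z ⊕ Z/2.
  H_2: rank ker ∂_2 − rank ∂_3 = (20 − 20) − 0 = 0, and there is no ∂_3, so H_2 ≅ 0.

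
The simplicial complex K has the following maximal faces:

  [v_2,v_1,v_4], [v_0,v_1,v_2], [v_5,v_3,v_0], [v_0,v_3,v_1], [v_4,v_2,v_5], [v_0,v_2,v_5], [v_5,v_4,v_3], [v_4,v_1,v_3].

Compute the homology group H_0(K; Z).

H_0 = Z.

K has 6 vertices, 12 edges, 8 triangles.
rank ∂_0 = 0, rank ∂_1 = 5 ⇒ b_0 = 6 − 0 − 5 = 1; all invariant factors of ∂_1 are 1 so no torsion. So H_0 = Z.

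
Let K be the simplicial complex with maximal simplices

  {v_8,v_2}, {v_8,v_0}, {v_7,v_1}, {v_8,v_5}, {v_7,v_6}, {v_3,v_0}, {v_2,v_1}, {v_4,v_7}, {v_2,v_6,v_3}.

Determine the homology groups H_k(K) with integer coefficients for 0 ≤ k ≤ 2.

H_0 = Z,  H_1 = Z^2,  H_2 = 0.

Take the total order v_0 < v_1 < v_2 < v_3 < v_4 < v_5 < v_6 < v_7 < v_8 on the vertex set. Then K (dimension 2) consists of the simplices:

  0-simplices (9): [v_0], [v_1], [v_2], [v_3], [v_4], [v_5], [v_6], [v_7], [v_8]
  1-simplices (11): [v_0,v_3], [v_0,v_8], [v_1,v_2], [v_1,v_7], [v_2,v_3], [v_2,v_6], [v_2,v_8], [v_3,v_6], [v_4,v_7], [v_5,v_8], [v_6,v_7]
  2-simplices (1): [v_2,v_3,v_6]

Hence C_0 ≅ Z^9, C_1 ≅ Z^11, C_2 ≅ Z^1.

∂_1: C_1 → C_0 sends each edge [p,q] (with p < q) to q − p.
The resulting 9×11 matrix has rank 8, and its Smith normal form has invariant factors (1,1,1,1,1,1,1,1).

The boundary map ∂_2: C_2 → C_1 acts by ∂[p,q,r] = [q,r] − [p,r] + [p,q]. For instance
  ∂[v_2,v_3,v_6] = [v_3,v_6] − [v_2,v_6] + [v_2,v_3].
The 11×1 boundary matrix has rank 1 and Smith normal form diag(1).

Reading off H_k = ker ∂_k / im ∂_{k+1}:

  H_0: rank C_0 − rank ∂_1 = 9 − 8 = 1, and the invariant factors of ∂_1 are all 1, so H_0 = Z.
  H_1: rank ker ∂_1 − rank ∂_2 = (11 − 8) − 1 = 2, and the invariant factors of ∂_2 are all 1, so H_1 = Z^2.
  H_2: rank ker ∂_2 − rank ∂_3 = (1 − 1) − 0 = 0, and there is no ∂_3, so H_2 = 0.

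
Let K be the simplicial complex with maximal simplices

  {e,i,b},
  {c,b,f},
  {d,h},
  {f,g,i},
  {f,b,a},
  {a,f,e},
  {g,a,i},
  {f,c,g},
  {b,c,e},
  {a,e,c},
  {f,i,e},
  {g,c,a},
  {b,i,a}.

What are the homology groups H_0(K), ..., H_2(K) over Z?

H_0 = Z^2,  H_1 = Z/2Z,  H_2 = 0.

Order the vertices as a < b < c < d < e < f < g < h < i. Listing each simplex with vertices in this order, K has dimension 2 with simplices:

  0-simplices (9): a, b, c, d, e, f, g, h, i
  1-simplices (19): ab, ac, ae, af, ag, ai, bc, be, bf, bi, ce, cf, cg, dh, ef, ei, fg, fi, gi
  2-simplices (12): abf, abi, ace, acg, aef, agi, bce, bcf, bei, cfg, efi, fgi

giving chain groups C_0 ≅ Z^9, C_1 ≅ Z^19, C_2 ≅ Z^12.

∂_1: C_1 → C_0 sends each edge [p,q] (with p < q) to q − p.
The 9×19 boundary matrix has rank 7 and Smith normal form diag(1,1,1,1,1,1,1).

The boundary map ∂_2: C_2 → C_1 sends each 2-simplex [p,q,r] to [q,r] − [p,r] + [p,q]. For instance
  ∂bce = ce − be + bc,
  ∂ace = ce − ae + ac.
This gives a 19×12 integer matrix of rank 12; reducing to Smith normal form yields diagonal entries (1,1,1,1,1,1,1,1,1,1,1,2).

From H_k ≅ ker(∂_k) / im(∂_{k+1}) we obtain:

  H_0: rank C_0 − rank ∂_1 = 9 − 7 = 2, and the invariant factors of ∂_1 are all 1, so H_0 ≅ Z^2.
  H_1: rank ker ∂_1 − rank ∂_2 = (19 − 7) − 12 = 0, and ∂_2 has invariant factor 2 > 1, so H_1 ≅ Z/2Z.
  H_2: rank ker ∂_2 − rank ∂_3 = (12 − 12) − 0 = 0, and there is no ∂_3, so H_2 ≅ 0.

(K is a triangulation of the disjoint union of the 1-simplex and the real projective plane RP^2.)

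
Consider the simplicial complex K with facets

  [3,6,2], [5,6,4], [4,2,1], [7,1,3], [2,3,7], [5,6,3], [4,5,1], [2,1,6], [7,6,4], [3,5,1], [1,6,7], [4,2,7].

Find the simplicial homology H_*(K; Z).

H_0 = Z,  H_1 = Z/2,  H_2 = 0.

Fix the vertex order 1 < 2 < 3 < 4 < 5 < 6 < 7 and write every simplex with vertices in increasing order. Then dim K = 2 and the simplices of K are:

  0-simplices (7): [1], [2], [3], [4], [5], [6], [7]
  1-simplices (18): [1,2], [1,3], [1,4], [1,5], [1,6], [1,7], [2,3], [2,4], [2,6], [2,7], [3,5], [3,6], [3,7], [4,5], [4,6], [4,7], [5,6], [6,7]
  2-simplices (12): [1,2,4], [1,2,6], [1,3,5], [1,3,7], [1,4,5], [1,6,7], [2,3,6], [2,3,7], [2,4,7], [3,5,6], [4,5,6], [4,6,7]

so the chain groups are C_0 ≅ Z^7, C_1 ≅ Z^18, C_2 ≅ Z^12.

The boundary map ∂_1: C_1 → C_0 is given by ∂[p,q] = [q] − [p]. For instance
  ∂[2,6] = [6] − [2].
The 7×18 boundary matrix has rank 6 and Smith normal form diag(1,1,1,1,1,1).

∂_2: C_2 → C_1 acts by ∂[p,q,r] = [q,r] − [p,r] + [p,q]. For instance
  ∂[1,3,7] = [3,7] − [1,7] + [1,3],
  ∂[1,2,4] = [2,4] − [1,4] + [1,2].
This gives a 18×12 integer matrix of rank 12; reducing to Smith normal form yields diagonal entries (1,1,1,1,1,1,1,1,1,1,1,2).

From H_k ≅ ker(∂_k) / im(∂_{k+1}) we obtain:

  H_0: rank C_0 − rank ∂_1 = 7 − 6 = 1, and the invariant factors of ∂_1 are all 1, so H_0 ≅ Z.
  H_1: rank ker ∂_1 − rank ∂_2 = (18 − 6) − 12 = 0, and ∂_2 has invariant factor 2 > 1, so H_1 ≅ Z/2.
  H_2: rank ker ∂_2 − rank ∂_3 = (12 − 12) − 0 = 0, and there is no ∂_3, so H_2 ≅ 0.

(K is a triangulation of the real projective plane RP^2.)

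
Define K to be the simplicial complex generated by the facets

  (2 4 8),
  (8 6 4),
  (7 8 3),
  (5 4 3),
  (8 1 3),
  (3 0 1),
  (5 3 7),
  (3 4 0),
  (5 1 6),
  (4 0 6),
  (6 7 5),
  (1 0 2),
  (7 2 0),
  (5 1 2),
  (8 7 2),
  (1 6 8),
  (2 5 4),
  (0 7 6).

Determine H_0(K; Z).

H_0 ≅ Z.

Fix the vertex order 0 < 1 < 2 < 3 < 4 < 5 < 6 < 7 < 8 and write every simplex with vertices in increasing order. Then dim K = 2 and the simplices of K are:

  0-simplices (9): [0], [1], [2], [3], [4], [5], [6], [7], [8]
  1-simplices (27): (27 of them)
  2-simplices (18): [0,1,2], [0,1,3], [0,2,7], [0,3,4], [0,4,6], [0,6,7], [1,2,5], [1,3,8], [1,5,6], [1,6,8], [2,4,5], [2,4,8], [2,7,8], [3,4,5], [3,5,7], [3,7,8], [4,6,8], [5,6,7]

so the chain groups are C_0 ≅ Z^9, C_1 ≅ Z^27, C_2 ≅ Z^18.

∂_1: C_1 → C_0 is given by ∂[p,q] = [q] − [p].
The 9×27 boundary matrix has rank 8 and Smith normal form diag(1,1,1,1,1,1,1,1).

Boundary ∂_2: C_2 → C_1 sends each 2-simplex [p,q,r] to [q,r] − [p,r] + [p,q]. For instance
  ∂[0,4,6] = [4,6] − [0,6] + [0,4],
  ∂[1,3,8] = [3,8] − [1,8] + [1,3].
The resulting 27×18 matrix has rank 17, and its Smith normal form has invariant factors (1,1,1,1,1,1,1,1,1,1,1,1,1,1,1,1,1).

Computing H_k = (kernel of ∂_k) / (image of ∂_{k+1}):

  H_0: rank C_0 − rank ∂_1 = 9 − 8 = 1, and the invariant factors of ∂_1 are all 1, so H_0 = Z.

(K is a triangulation of the torus T^2.)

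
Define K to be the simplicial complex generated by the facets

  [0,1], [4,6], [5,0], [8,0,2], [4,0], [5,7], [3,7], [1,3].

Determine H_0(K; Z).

Order the vertices as 0 < 1 < 2 < 3 < 4 < 5 < 6 < 7 < 8. Listing each simplex with vertices in this order, K has dimension 2 with simplices:

  0-simplices (9): [0], [1], [2], [3], [4], [5], [6], [7], [8]
  1-simplices (10): [0,1], [0,2], [0,4], [0,5], [0,8], [1,3], [2,8], [3,7], [4,6], [5,7]
  2-simplices (1): [0,2,8]

Hence C_0 ≅ Z^9, C_1 ≅ Z^10, C_2 ≅ Z^1.

Boundary ∂_1: C_1 → C_0 maps an edge to its endpoints' difference, ∂[p,q] = q − p.
The 9×10 boundary matrix has rank 8 and Smith normal form diag(1,1,1,1,1,1,1,1).

∂_2: C_2 → C_1 acts by ∂[p,q,r] = [q,r] − [p,r] + [p,q]. For instance
  ∂[0,2,8] = [2,8] − [0,8] + [0,2].
The 10×1 boundary matrix has rank 1 and Smith normal form diag(1).

From H_k ≅ ker(∂_k) / im(∂_{k+1}) we obtain:

  H_0: rank C_0 − rank ∂_1 = 9 − 8 = 1, and the invariant factors of ∂_1 are all 1, so H_0 ≅ Z.

H_0 ≅ Z.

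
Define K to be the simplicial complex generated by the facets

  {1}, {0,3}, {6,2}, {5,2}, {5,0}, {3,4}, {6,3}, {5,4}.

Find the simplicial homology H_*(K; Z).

Order the vertices as 0 < 1 < 2 < 3 < 4 < 5 < 6. Listing each simplex with vertices in this order, K has dimension 1 with simplices:

  0-simplices (7): [0], [1], [2], [3], [4], [5], [6]
  1-simplices (7): [0,3], [0,5], [2,5], [2,6], [3,4], [3,6], [4,5]

giving chain groups C_0 ≅ Z^7, C_1 ≅ Z^7.

The boundary map ∂_1: C_1 → C_0 is given by ∂[p,q] = [q] − [p].
The resulting 7×7 matrix has rank 5, and its Smith normal form has invariant factors (1,1,1,1,1).

Computing H_k = (kernel of ∂_k) / (image of ∂_{k+1}):

  H_0: rank C_0 − rank ∂_1 = 7 − 5 = 2, and the invariant factors of ∂_1 are all 1, so H_0 = Z^2.
  H_1: rank ker ∂_1 − rank ∂_2 = (7 − 5) − 0 = 2, and there is no ∂_2, so H_1 = Z^2.

As a check, the Euler characteristic is 7 − 7 = 0, which agrees with 2 − 2 = 0.

H_0 = Z^2,  H_1 = Z^2.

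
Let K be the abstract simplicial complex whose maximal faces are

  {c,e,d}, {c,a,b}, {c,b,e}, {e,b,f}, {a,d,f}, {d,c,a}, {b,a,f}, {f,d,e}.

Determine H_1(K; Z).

H_1 ≅ 0.

Order the vertices as a < b < c < d < e < f. Listing each simplex with vertices in this order, K has dimension 2 with simplices:

  0-simplices (6): a, b, c, d, e, f
  1-simplices (12): ab, ac, ad, af, bc, be, bf, cd, ce, de, df, ef
  2-simplices (8): abc, abf, acd, adf, bce, bef, cde, def

so the chain groups are C_0 ≅ Z^6, C_1 ≅ Z^12, C_2 ≅ Z^8.

The boundary map ∂_1: C_1 → C_0 sends each edge [p,q] (with p < q) to q − p. For instance
  ∂ac = c − a.
The resulting 6×12 matrix has rank 5, and its Smith normal form has invariant factors (1,1,1,1,1).

Boundary ∂_2: C_2 → C_1 acts by ∂[p,q,r] = [q,r] − [p,r] + [p,q]. For instance
  ∂bef = ef − bf + be,
  ∂def = ef − df + de.
This gives a 12×8 integer matrix of rank 7; reducing to Smith normal form yields diagonal entries (1,1,1,1,1,1,1).

Now H_k = ker ∂_k / im ∂_{k+1}, so:

  H_1: rank ker ∂_1 − rank ∂_2 = (12 − 5) − 7 = 0, and the invariant factors of ∂_2 are all 1, so H_1 = 0.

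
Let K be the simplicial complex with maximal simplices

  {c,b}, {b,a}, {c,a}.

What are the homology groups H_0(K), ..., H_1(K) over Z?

H_0 = Z,  H_1 = Z.

Take the total order a < b < c on the vertex set. Then K (dimension 1) consists of the simplices:

  0-simplices (3): a, b, c
  1-simplices (3): ab, ac, bc

Hence C_0 ≅ Z^3, C_1 ≅ Z^3.

Boundary ∂_1: C_1 → C_0 sends each edge [p,q] (with p < q) to q − p.
The 3×3 boundary matrix has rank 2 and Smith normal form diag(1,1).

From H_k ≅ ker(∂_k) / im(∂_{k+1}) we obtain:

  H_0: rank C_0 − rank ∂_1 = 3 − 2 = 1, and the invariant factors of ∂_1 are all 1, so H_0 = Z.
  H_1: rank ker ∂_1 − rank ∂_2 = (3 − 2) − 0 = 1, and there is no ∂_2, so H_1 = Z.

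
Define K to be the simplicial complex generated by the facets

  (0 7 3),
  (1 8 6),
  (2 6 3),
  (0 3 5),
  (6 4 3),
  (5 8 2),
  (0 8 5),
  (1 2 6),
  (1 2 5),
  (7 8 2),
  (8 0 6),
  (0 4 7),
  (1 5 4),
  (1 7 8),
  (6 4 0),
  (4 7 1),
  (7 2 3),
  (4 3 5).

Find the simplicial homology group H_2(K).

H_2 = 0.

We work with the vertex ordering 0 < 1 < 2 < 3 < 4 < 5 < 6 < 7 < 8. The simplices of K, each written with vertices in increasing order, are:

  0-simplices (9): [0], [1], [2], [3], [4], [5], [6], [7], [8]
  1-simplices (27): (27 of them)
  2-simplices (18): [0,3,5], [0,3,7], [0,4,6], [0,4,7], [0,5,8], [0,6,8], [1,2,5], [1,2,6], [1,4,5], [1,4,7], [1,6,8], [1,7,8], [2,3,6], [2,3,7], [2,5,8], [2,7,8], [3,4,5], [3,4,6]

so the chain groups are C_0 ≅ Z^9, C_1 ≅ Z^27, C_2 ≅ Z^18.

The boundary map ∂_1: C_1 → C_0 maps an edge to its endpoints' difference, ∂[p,q] = q − p. For instance
  ∂[2,5] = [5] − [2].
This gives a 9×27 integer matrix of rank 8; reducing to Smith normal form yields diagonal entries (1,1,1,1,1,1,1,1).

∂_2: C_2 → C_1 acts by ∂[p,q,r] = [q,r] − [p,r] + [p,q]. For instance
  ∂[2,5,8] = [5,8] − [2,8] + [2,5],
  ∂[2,3,6] = [3,6] − [2,6] + [2,3].
This gives a 27×18 integer matrix of rank 18; reducing to Smith normal form yields diagonal entries (1,1,1,1,1,1,1,1,1,1,1,1,1,1,1,1,1,2).

From H_k ≅ ker(∂_k) / im(∂_{k+1}) we obtain:

  H_2: rank ker ∂_2 − rank ∂_3 = (18 − 18) − 0 = 0, and there is no ∂_3, so H_2 = 0.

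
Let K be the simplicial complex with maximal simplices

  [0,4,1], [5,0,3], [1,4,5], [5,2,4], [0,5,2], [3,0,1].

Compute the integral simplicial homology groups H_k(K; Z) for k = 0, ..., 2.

H_0 = Z,  H_1 = Z,  H_2 = 0.

K has 6 vertices, 12 edges, 6 triangles.
rank ∂_0 = 0, rank ∂_1 = 5 ⇒ b_0 = 6 − 0 − 5 = 1; all invariant factors of ∂_1 are 1 so no torsion. So H_0 ≅ Z.
rank ∂_1 = 5, rank ∂_2 = 6 ⇒ b_1 = 12 − 5 − 6 = 1; all invariant factors of ∂_2 are 1 so no torsion. So H_1 ≅ Z.
rank ∂_2 = 6, rank ∂_3 = 0 ⇒ b_2 = 6 − 6 − 0 = 0. So H_2 ≅ 0.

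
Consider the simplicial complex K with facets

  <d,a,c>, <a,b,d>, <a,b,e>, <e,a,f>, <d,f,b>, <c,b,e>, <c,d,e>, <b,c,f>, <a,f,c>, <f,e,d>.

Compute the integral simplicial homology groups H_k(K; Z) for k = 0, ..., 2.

H_0 = Z,  H_1 = Z_2,  H_2 = 0.

We work with the vertex ordering a < b < c < d < e < f. The simplices of K, each written with vertices in increasing order, are:

  0-simplices (6): a, b, c, d, e, f
  1-simplices (15): ab, ac, ad, ae, af, bc, bd, be, bf, cd, ce, cf, de, df, ef
  2-simplices (10): abd, abe, acd, acf, aef, bce, bcf, bdf, cde, def

so the chain groups are C_0 ≅ Z^6, C_1 ≅ Z^15, C_2 ≅ Z^10.

∂_1: C_1 → C_0 maps an edge to its endpoints' difference, ∂[p,q] = q − p.
The resulting 6×15 matrix has rank 5, and its Smith normal form has invariant factors (1,1,1,1,1).

∂_2: C_2 → C_1 acts by ∂[p,q,r] = [q,r] − [p,r] + [p,q]. For instance
  ∂acf = cf − af + ac,
  ∂bcf = cf − bf + bc.
The resulting 15×10 matrix has rank 10, and its Smith normal form has invariant factors (1,1,1,1,1,1,1,1,1,2).

Computing H_k = (kernel of ∂_k) / (image of ∂_{k+1}):

  H_0: rank C_0 − rank ∂_1 = 6 − 5 = 1, and the invariant factors of ∂_1 are all 1, so H_0 = Z.
  H_1: rank ker ∂_1 − rank ∂_2 = (15 − 5) − 10 = 0, and ∂_2 has invariant factor 2 > 1, so H_1 = Z_2.
  H_2: rank ker ∂_2 − rank ∂_3 = (10 − 10) − 0 = 0, and there is no ∂_3, so H_2 = 0.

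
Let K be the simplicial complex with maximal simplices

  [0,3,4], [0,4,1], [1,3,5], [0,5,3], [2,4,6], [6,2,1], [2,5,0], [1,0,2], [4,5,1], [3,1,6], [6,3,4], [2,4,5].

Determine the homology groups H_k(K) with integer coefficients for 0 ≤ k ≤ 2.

H_0 = Z,  H_1 = Z_2,  H_2 = 0.

Order the vertices as 0 < 1 < 2 < 3 < 4 < 5 < 6. Listing each simplex with vertices in this order, K has dimension 2 with simplices:

  0-simplices (7): [0], [1], [2], [3], [4], [5], [6]
  1-simplices (18): [0,1], [0,2], [0,3], [0,4], [0,5], [1,2], [1,3], [1,4], [1,5], [1,6], [2,4], [2,5], [2,6], [3,4], [3,5], [3,6], [4,5], [4,6]
  2-simplices (12): [0,1,2], [0,1,4], [0,2,5], [0,3,4], [0,3,5], [1,2,6], [1,3,5], [1,3,6], [1,4,5], [2,4,5], [2,4,6], [3,4,6]

Hence C_0 ≅ Z^7, C_1 ≅ Z^18, C_2 ≅ Z^12.

Boundary ∂_1: C_1 → C_0 maps an edge to its endpoints' difference, ∂[p,q] = q − p.
The resulting 7×18 matrix has rank 6, and its Smith normal form has invariant factors (1,1,1,1,1,1).

∂_2: C_2 → C_1 sends each 2-simplex [p,q,r] to [q,r] − [p,r] + [p,q]. For instance
  ∂[0,3,4] = [3,4] − [0,4] + [0,3],
  ∂[0,3,5] = [3,5] − [0,5] + [0,3].
As a 18×12 matrix over Z this has rank 12, with invariant factors (1,1,1,1,1,1,1,1,1,1,1,2).

Reading off H_k = ker ∂_k / im ∂_{k+1}:

  H_0: rank C_0 − rank ∂_1 = 7 − 6 = 1, and the invariant factors of ∂_1 are all 1, so H_0 ≅ Z.
  H_1: rank ker ∂_1 − rank ∂_2 = (18 − 6) − 12 = 0, and ∂_2 has invariant factor 2 > 1, so H_1 ≅ Z_2.
  H_2: rank ker ∂_2 − rank ∂_3 = (12 − 12) − 0 = 0, and there is no ∂_3, so H_2 ≅ 0.

As a check, the Euler characteristic is 7 − 18 + 12 = 1, which agrees with 1 − 0 + 0 = 1.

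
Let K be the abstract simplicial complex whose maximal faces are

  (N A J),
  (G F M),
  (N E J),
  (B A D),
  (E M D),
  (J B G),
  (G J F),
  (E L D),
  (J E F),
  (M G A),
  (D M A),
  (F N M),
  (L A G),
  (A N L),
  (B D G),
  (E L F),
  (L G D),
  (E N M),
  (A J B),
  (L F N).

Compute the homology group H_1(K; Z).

We work with the vertex ordering A < B < D < E < F < G < J < L < M < N. The simplices of K, each written with vertices in increasing order, are:

  0-simplices (10): A, B, D, E, F, G, J, L, M, N
  1-simplices (30): AB, AD, AG, AJ, AL, AM, AN, BD, BG, BJ, DE, DG, DL, DM, EF, EJ, EL, EM, EN, FG, FJ, FL, FM, FN, GJ, GL, GM, JN, LN, MN
  2-simplices (20): ABD, ABJ, ADM, AGL, AGM, AJN, ALN, BDG, BGJ, DEL, DEM, DGL, EFJ, EFL, EJN, EMN, FGJ, FGM, FLN, FMN

Hence C_0 ≅ Z^10, C_1 ≅ Z^30, C_2 ≅ Z^20.

Boundary ∂_1: C_1 → C_0 maps an edge to its endpoints' difference, ∂[p,q] = q − p.
This gives a 10×30 integer matrix of rank 9; reducing to Smith normal form yields diagonal entries (1,1,1,1,1,1,1,1,1).

∂_2: C_2 → C_1 maps a triangle to the signed sum of its edges. For instance
  ∂AGL = GL − AL + AG,
  ∂ADM = DM − AM + AD.
As a 30×20 matrix over Z this has rank 20, with invariant factors (1,1,1,1,1,1,1,1,1,1,1,1,1,1,1,1,1,1,1,2).

Computing H_k = (kernel of ∂_k) / (image of ∂_{k+1}):

  H_1: rank ker ∂_1 − rank ∂_2 = (30 − 9) − 20 = 1, and ∂_2 has invariant factor 2 > 1, so H_1 = Z ⊕ Z_2.

H_1 ≅ Z ⊕ Z_2.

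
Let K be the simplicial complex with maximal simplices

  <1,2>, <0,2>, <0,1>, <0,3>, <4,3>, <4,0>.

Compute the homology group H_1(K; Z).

H_1 = Z^2.

We work with the vertex ordering 0 < 1 < 2 < 3 < 4. The simplices of K, each written with vertices in increasing order, are:

  0-simplices (5): [0], [1], [2], [3], [4]
  1-simplices (6): [0,1], [0,2], [0,3], [0,4], [1,2], [3,4]

so the chain groups are C_0 ≅ Z^5, C_1 ≅ Z^6.

Boundary ∂_1: C_1 → C_0 maps an edge to its endpoints' difference, ∂[p,q] = q − p.
This gives a 5×6 integer matrix of rank 4; reducing to Smith normal form yields diagonal entries (1,1,1,1).

Reading off H_k = ker ∂_k / im ∂_{k+1}:

  H_1: rank ker ∂_1 − rank ∂_2 = (6 − 4) − 0 = 2, and there is no ∂_2, so H_1 ≅ Z^2.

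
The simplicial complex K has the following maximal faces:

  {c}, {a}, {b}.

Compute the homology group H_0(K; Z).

H_0 ≅ Z^3.

Fix the vertex order a < b < c and write every simplex with vertices in increasing order. Then dim K = 0 and the simplices of K are:

  0-simplices (3): a, b, c

giving chain groups C_0 ≅ Z^3.

Now H_k = ker ∂_k / im ∂_{k+1}, so:

  H_0: rank C_0 − rank ∂_1 = 3 − 0 = 3, and there is no ∂_1, so H_0 = Z^3.

(K is a triangulation of a set of 3 points.)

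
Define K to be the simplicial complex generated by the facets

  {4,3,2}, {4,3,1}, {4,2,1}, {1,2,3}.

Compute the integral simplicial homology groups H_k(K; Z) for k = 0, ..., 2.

H_0 ≅ Z,  H_1 = 0,  H_2 ≅ Z.

Order the vertices as 1 < 2 < 3 < 4. Listing each simplex with vertices in this order, K has dimension 2 with simplices:

  0-simplices (4): [1], [2], [3], [4]
  1-simplices (6): [1,2], [1,3], [1,4], [2,3], [2,4], [3,4]
  2-simplices (4): [1,2,3], [1,2,4], [1,3,4], [2,3,4]

giving chain groups C_0 ≅ Z^4, C_1 ≅ Z^6, C_2 ≅ Z^4.

The boundary map ∂_1: C_1 → C_0 maps an edge to its endpoints' difference, ∂[p,q] = q − p. For instance
  ∂[1,3] = [3] − [1].
The 4×6 boundary matrix has rank 3 and Smith normal form diag(1,1,1).

Boundary ∂_2: C_2 → C_1 maps a triangle to the signed sum of its edges. For instance
  ∂[1,2,3] = [2,3] − [1,3] + [1,2],
  ∂[1,2,4] = [2,4] − [1,4] + [1,2].
This gives a 6×4 integer matrix of rank 3; reducing to Smith normal form yields diagonal entries (1,1,1).

Now H_k = ker ∂_k / im ∂_{k+1}, so:

  H_0: rank C_0 − rank ∂_1 = 4 − 3 = 1, and the invariant factors of ∂_1 are all 1, so H_0 ≅ Z.
  H_1: rank ker ∂_1 − rank ∂_2 = (6 − 3) − 3 = 0, and the invariant factors of ∂_2 are all 1, so H_1 ≅ 0.
  H_2: rank ker ∂_2 − rank ∂_3 = (4 − 3) − 0 = 1, and there is no ∂_3, so H_2 ≅ Z.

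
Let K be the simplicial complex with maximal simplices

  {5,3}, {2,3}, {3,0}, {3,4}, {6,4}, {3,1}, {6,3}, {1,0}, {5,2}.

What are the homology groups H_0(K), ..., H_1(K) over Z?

Order the vertices as 0 < 1 < 2 < 3 < 4 < 5 < 6. Listing each simplex with vertices in this order, K has dimension 1 with simplices:

  0-simplices (7): [0], [1], [2], [3], [4], [5], [6]
  1-simplices (9): [0,1], [0,3], [1,3], [2,3], [2,5], [3,4], [3,5], [3,6], [4,6]

giving chain groups C_0 ≅ Z^7, C_1 ≅ Z^9.

The boundary map ∂_1: C_1 → C_0 sends each edge [p,q] (with p < q) to q − p. For instance
  ∂[2,3] = [3] − [2].
As a 7×9 matrix over Z this has rank 6, with invariant factors (1,1,1,1,1,1).

Now H_k = ker ∂_k / im ∂_{k+1}, so:

  H_0: rank C_0 − rank ∂_1 = 7 − 6 = 1, and the invariant factors of ∂_1 are all 1, so H_0 ≅ Z.
  H_1: rank ker ∂_1 − rank ∂_2 = (9 − 6) − 0 = 3, and there is no ∂_2, so H_1 ≅ Z^3.

As a check, the Euler characteristic is 7 − 9 = -2, which agrees with 1 − 3 = -2.
(K is a triangulation of a wedge of 3 circles.)

H_0 ≅ Z,  H_1 ≅ Z^3.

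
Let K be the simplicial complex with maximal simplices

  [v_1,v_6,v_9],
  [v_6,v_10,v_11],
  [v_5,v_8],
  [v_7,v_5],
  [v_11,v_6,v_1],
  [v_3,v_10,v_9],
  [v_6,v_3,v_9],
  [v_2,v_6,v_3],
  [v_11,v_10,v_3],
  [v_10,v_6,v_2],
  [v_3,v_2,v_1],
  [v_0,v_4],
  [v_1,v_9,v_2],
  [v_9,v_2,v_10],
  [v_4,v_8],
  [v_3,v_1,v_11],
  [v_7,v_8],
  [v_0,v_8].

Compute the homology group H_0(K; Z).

H_0 = Z^2.

Take the total order v_0 < v_1 < v_2 < v_3 < v_4 < v_5 < v_6 < v_7 < v_8 < v_9 < v_10 < v_11 on the vertex set. Then K (dimension 2) consists of the simplices:

  0-simplices (12): [v_0], [v_1], [v_2], [v_3], [v_4], [v_5], [v_6], [v_7], [v_8], [v_9], [v_10], [v_11]
  1-simplices (24): (24 of them)
  2-simplices (12): (12 of them)

Hence C_0 ≅ Z^12, C_1 ≅ Z^24, C_2 ≅ Z^12.

The boundary map ∂_1: C_1 → C_0 is given by ∂[p,q] = [q] − [p]. For instance
  ∂[v_2,v_3] = [v_3] − [v_2].
The 12×24 boundary matrix has rank 10 and Smith normal form diag(1,1,1,1,1,1,1,1,1,1).

Boundary ∂_2: C_2 → C_1 acts by ∂[p,q,r] = [q,r] − [p,r] + [p,q]. For instance
  ∂[v_1,v_2,v_9] = [v_2,v_9] − [v_1,v_9] + [v_1,v_2],
  ∂[v_6,v_10,v_11] = [v_10,v_11] − [v_6,v_11] + [v_6,v_10].
The resulting 24×12 matrix has rank 12, and its Smith normal form has invariant factors (1,1,1,1,1,1,1,1,1,1,1,2).

Now H_k = ker ∂_k / im ∂_{k+1}, so:

  H_0: rank C_0 − rank ∂_1 = 12 − 10 = 2, and the invariant factors of ∂_1 are all 1, so H_0 ≅ Z^2.

(K is a triangulation of the disjoint union of a wedge of 2 circles and the real projective plane RP^2.)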